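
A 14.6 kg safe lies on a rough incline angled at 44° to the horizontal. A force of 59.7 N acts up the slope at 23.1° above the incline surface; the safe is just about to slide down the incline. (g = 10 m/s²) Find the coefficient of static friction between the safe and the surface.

On the verge of sliding down the incline, friction is at its maximum μN and acts up the slope.
Perpendicular to incline: N = W cos 44° − P sin 23.1° = 105 − 23.42 = 81.6 N.
Along incline: P cos 23.1° + μN = W sin 44° → μ = (W sin 44° − P cos 23.1°) / N = 0.5699.

μ ≈ 0.570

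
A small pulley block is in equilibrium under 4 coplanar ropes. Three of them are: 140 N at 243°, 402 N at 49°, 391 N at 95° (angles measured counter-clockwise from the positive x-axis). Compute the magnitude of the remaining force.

F ≈ 592 N

Sum the known components: ΣF_x = 166.1 N, ΣF_y = 568.2 N.
For equilibrium the remaining force must supply (−ΣF_x, −ΣF_y) = (-166.1, -568.2) N.
Magnitude = √((-166.1)² + (-568.2)²) = 591.9 N; direction = atan2(-568.2, -166.1) = 253.7°.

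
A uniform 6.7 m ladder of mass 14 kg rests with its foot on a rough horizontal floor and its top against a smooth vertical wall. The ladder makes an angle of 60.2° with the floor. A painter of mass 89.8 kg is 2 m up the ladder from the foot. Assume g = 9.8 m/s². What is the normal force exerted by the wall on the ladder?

N_wall ≈ 190 N

Torques about the foot: N_wall · 6.7 sin 60.2° = 14×9.8×3.35 cos 60.2° + 89.8×9.8×2 cos 60.2° → N_wall = 189.74 N.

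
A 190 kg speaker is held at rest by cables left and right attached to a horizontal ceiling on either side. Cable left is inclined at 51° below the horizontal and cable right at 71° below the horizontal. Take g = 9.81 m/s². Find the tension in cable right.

Weight W = 190 × 9.81 = 1864 N acts straight down.
Horizontal: T_left cos 51° = T_right cos 71°  →  T_left = 0.5173 T_right.
Vertical: T_left sin 51° + T_right sin 71° = 1864.
Substituting the horizontal relation into the vertical equation gives 1.348 T_right = 1864, so T_right = 1383 N.

T_right ≈ 1380 N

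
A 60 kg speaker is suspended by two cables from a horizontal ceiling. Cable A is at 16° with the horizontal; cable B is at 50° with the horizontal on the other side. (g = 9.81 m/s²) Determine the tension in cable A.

T_A ≈ 414 N

Weight W = 60 × 9.81 = 588.6 N acts straight down.
Horizontal: T_A cos 16° = T_B cos 50°  →  T_B = 1.495 T_A.
Vertical: T_A sin 16° + T_B sin 50° = 588.6.
Substituting the horizontal relation into the vertical equation gives 1.421 T_A = 588.6, so T_A = 414.1 N.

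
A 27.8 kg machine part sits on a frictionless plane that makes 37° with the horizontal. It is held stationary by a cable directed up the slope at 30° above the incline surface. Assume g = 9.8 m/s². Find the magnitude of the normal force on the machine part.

N ≈ 123 N

Take axes along and perpendicular to the incline. Weight components: W sin 37° = 164 N down-slope, W cos 37° = 217.6 N into the surface.
Along incline: T cos 30° = W sin 37° → T = 189.3 N.
Perpendicular: N = W cos 37° − T sin 30° = 122.9 N.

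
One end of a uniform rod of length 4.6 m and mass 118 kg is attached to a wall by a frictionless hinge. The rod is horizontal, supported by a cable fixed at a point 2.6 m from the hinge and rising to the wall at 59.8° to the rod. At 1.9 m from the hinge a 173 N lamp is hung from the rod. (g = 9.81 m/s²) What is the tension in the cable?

T ≈ 1330 N

Take torques about the hinge: T sin 59.8° · 2.6 = 118×9.81×2.3 + 173×1.9 = 2991.1 N·m.
So T = 2991.1 / (0.8643 × 2.6) = 1331.1 N.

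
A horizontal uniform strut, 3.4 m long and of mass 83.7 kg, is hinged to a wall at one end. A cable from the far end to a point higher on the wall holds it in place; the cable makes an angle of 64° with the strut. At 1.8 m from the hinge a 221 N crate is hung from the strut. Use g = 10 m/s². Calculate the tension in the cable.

T ≈ 596 N

Take torques about the hinge: T sin 64° · 3.4 = 83.7×10×1.7 + 221×1.8 = 1820.7 N·m.
So T = 1820.7 / (0.8988 × 3.4) = 595.8 N.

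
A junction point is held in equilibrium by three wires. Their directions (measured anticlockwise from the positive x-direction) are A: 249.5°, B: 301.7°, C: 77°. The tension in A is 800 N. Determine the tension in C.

T_C ≈ 899 N

Resolve: ΣF_x = 800 cos 249.5° + T_B cos 301.7° + T_C cos 77° = 0.
        ΣF_y = 800 sin 249.5° + T_B sin 301.7° + T_C sin 77° = 0.
The known terms sum to (-280.2, -749.3) N, so 0.5255 T_B + 0.2250 T_C = 280.2 and -0.8508 T_B + 0.9744 T_C = 749.3.
Solving simultaneously: T_B = 148.5 N, T_C = 898.7 N.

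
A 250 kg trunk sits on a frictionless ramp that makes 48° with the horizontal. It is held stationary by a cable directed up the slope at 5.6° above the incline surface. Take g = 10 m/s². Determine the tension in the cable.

T ≈ 1870 N

Take axes along and perpendicular to the incline. Weight components: W sin 48° = 1858 N down-slope, W cos 48° = 1673 N into the surface.
Along incline: T cos 5.6° = W sin 48° → T = 1867 N.
Perpendicular: N = W cos 48° − T sin 5.6° = 1491 N.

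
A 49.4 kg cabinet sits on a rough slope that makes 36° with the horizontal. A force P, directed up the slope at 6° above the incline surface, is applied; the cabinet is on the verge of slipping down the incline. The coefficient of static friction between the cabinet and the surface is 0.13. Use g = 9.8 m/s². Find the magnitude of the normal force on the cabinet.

N ≈ 367 N

On the verge of sliding down the incline, friction equals μN and acts up the slope.
Perpendicular: N + P sin 6° = W cos 36° = 391.7 N.
Along incline: P cos 6° + μN = W sin 36° with W sin 36° = 284.6 N.
Solving the pair for P and N: P = 238.2 N, N = 366.8 N (and f = μN = 47.68 N).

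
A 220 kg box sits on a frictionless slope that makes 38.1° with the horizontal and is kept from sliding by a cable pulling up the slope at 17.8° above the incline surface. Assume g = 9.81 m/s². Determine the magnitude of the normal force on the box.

N ≈ 1270 N

Take axes along and perpendicular to the incline. Weight components: W sin 38.1° = 1332 N down-slope, W cos 38.1° = 1698 N into the surface.
Along incline: T cos 17.8° = W sin 38.1° → T = 1399 N.
Perpendicular: N = W cos 38.1° − T sin 17.8° = 1271 N.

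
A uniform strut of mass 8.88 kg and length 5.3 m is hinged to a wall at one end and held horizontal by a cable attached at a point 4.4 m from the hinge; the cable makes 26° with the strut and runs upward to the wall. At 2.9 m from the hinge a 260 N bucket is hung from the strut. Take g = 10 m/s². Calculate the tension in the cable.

T ≈ 513 N

Take torques about the hinge: T sin 26° · 4.4 = 8.88×10×2.65 + 260×2.9 = 989.32 N·m.
So T = 989.32 / (0.4384 × 4.4) = 512.91 N.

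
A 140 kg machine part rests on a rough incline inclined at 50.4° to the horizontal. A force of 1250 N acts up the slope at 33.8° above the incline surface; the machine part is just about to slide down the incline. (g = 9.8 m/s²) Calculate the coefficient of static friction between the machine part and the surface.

On the verge of sliding down the incline, friction is at its maximum μN and acts up the slope.
Perpendicular to incline: N = W cos 50.4° − P sin 33.8° = 874.5 − 695.4 = 179.2 N.
Along incline: P cos 33.8° + μN = W sin 50.4° → μ = (W sin 50.4° − P cos 33.8°) / N = 0.1028.

μ ≈ 0.103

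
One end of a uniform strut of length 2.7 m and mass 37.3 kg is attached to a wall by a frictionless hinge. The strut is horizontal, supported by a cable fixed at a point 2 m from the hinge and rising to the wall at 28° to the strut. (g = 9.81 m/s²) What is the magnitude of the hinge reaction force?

Take torques about the hinge: T sin 28° · 2 = 37.3×9.81×1.35 = 493.98 N·m.
So T = 493.98 / (0.4695 × 2) = 526.1 N.
ΣF_x = 0: H_x = T cos 28° = 464.52 N.
ΣF_y = 0: H_y = (37.3×9.81) − T sin 28° = 365.91 − 246.99 = 118.92 N.
|H| = √(H_x² + H_y²) = √((464.52)² + (118.92)²) = 479.5 N.

|H| ≈ 480 N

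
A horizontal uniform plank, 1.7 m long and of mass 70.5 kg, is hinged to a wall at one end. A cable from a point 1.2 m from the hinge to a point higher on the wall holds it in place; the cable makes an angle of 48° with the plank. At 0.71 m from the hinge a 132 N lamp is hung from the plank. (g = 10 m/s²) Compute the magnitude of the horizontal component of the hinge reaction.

Take torques about the hinge: T sin 48° · 1.2 = 70.5×10×0.85 + 132×0.71 = 692.97 N·m.
So T = 692.97 / (0.7431 × 1.2) = 777.07 N.
ΣF_x = 0: H_x = T cos 48° = 519.96 N.

H_x ≈ 520 N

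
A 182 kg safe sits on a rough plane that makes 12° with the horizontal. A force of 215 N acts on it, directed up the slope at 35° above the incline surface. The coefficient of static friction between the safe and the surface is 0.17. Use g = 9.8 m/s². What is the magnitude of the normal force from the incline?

Axes along / perpendicular to the incline. W sin 12° = 370.8 N down-slope; W cos 12° = 1745 N into the surface.
Perpendicular: N = W cos 12° − P sin 35° = 1745 − 123.3 = 1621 N.
Along incline: P cos 35° + f = W sin 12° (friction acts up-slope) → f = 370.8 − 176.1 = 194.7 N.
|f| = 194.7 N ≤ μN = 275.6 N, so the safe is indeed static.

N ≈ 1620 N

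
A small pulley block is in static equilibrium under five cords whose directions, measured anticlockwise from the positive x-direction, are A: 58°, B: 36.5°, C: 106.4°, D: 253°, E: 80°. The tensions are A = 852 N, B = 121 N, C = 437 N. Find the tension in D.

T_D ≈ 1710 N

Resolve: ΣF_x = 852 cos 58° + 121 cos 36.5° + 437 cos 106.4° + T_D cos 253° + T_E cos 80° = 0.
        ΣF_y = 852 sin 58° + 121 sin 36.5° + 437 sin 106.4° + T_D sin 253° + T_E sin 80° = 0.
The known terms sum to (425.4, 1214) N, so -0.2924 T_D + 0.1736 T_E = -425.4 and -0.9563 T_D + 0.9848 T_E = -1214.
Solving simultaneously: T_D = 1708 N, T_E = 426.1 N.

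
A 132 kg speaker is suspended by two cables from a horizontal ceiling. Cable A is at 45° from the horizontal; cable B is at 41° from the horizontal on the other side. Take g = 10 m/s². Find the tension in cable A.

Weight W = 132 × 10 = 1320 N acts straight down.
Horizontal: T_A cos 45° = T_B cos 41°  →  T_B = 0.9369 T_A.
Vertical: T_A sin 45° + T_B sin 41° = 1320.
Substituting the horizontal relation into the vertical equation gives 1.322 T_A = 1320, so T_A = 998.6 N.

T_A ≈ 999 N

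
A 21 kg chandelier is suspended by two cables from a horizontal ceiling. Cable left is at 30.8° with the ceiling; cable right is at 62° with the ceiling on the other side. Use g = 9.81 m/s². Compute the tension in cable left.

T_left ≈ 96.8 N

Weight W = 21 × 9.81 = 206 N acts straight down.
Horizontal: T_left cos 30.8° = T_right cos 62°  →  T_right = 1.83 T_left.
Vertical: T_left sin 30.8° + T_right sin 62° = 206.
Substituting the horizontal relation into the vertical equation gives 2.128 T_left = 206, so T_left = 96.83 N.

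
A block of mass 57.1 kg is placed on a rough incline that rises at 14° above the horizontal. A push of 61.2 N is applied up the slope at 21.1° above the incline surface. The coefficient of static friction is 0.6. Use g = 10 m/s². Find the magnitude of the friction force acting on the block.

f ≈ 81 N

Axes along / perpendicular to the incline. W sin 14° = 138.1 N down-slope; W cos 14° = 554 N into the surface.
Perpendicular: N = W cos 14° − P sin 21.1° = 554 − 22.03 = 532 N.
Along incline: P cos 21.1° + f = W sin 14° (friction acts up-slope) → f = 138.1 − 57.1 = 81.04 N.
|f| = 81.04 N ≤ μN = 319.2 N, so the block is indeed static.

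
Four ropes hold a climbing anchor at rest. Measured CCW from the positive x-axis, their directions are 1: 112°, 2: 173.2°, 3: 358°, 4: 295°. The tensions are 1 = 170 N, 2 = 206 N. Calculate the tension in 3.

Resolve: ΣF_x = 170 cos 112° + 206 cos 173.2° + T_3 cos 358° + T_4 cos 295° = 0.
        ΣF_y = 170 sin 112° + 206 sin 173.2° + T_3 sin 358° + T_4 sin 295° = 0.
The known terms sum to (-268.2, 182) N, so 0.9994 T_3 + 0.4226 T_4 = 268.2 and -0.0349 T_3 − 0.9063 T_4 = -182.
Solving simultaneously: T_3 = 186.5 N, T_4 = 193.6 N.

T_3 ≈ 187 N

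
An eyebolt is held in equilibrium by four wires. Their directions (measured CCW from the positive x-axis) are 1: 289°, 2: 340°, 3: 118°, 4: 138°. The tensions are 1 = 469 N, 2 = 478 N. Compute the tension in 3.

T_3 ≈ 141 N

Resolve: ΣF_x = 469 cos 289° + 478 cos 340° + T_3 cos 118° + T_4 cos 138° = 0.
        ΣF_y = 469 sin 289° + 478 sin 340° + T_3 sin 118° + T_4 sin 138° = 0.
The known terms sum to (601.9, -606.9) N, so -0.4695 T_3 − 0.7431 T_4 = -601.9 and 0.8829 T_3 + 0.6691 T_4 = 606.9.
Solving simultaneously: T_3 = 141.3 N, T_4 = 720.6 N.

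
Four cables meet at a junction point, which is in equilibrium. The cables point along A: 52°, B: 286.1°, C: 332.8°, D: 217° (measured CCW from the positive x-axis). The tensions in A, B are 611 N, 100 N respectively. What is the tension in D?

Resolve: ΣF_x = 611 cos 52° + 100 cos 286.1° + T_C cos 332.8° + T_D cos 217° = 0.
        ΣF_y = 611 sin 52° + 100 sin 286.1° + T_C sin 332.8° + T_D sin 217° = 0.
The known terms sum to (403.9, 385.4) N, so 0.8894 T_C − 0.7986 T_D = -403.9 and -0.4571 T_C − 0.6018 T_D = -385.4.
Solving simultaneously: T_C = 71.88 N, T_D = 585.8 N.

T_D ≈ 586 N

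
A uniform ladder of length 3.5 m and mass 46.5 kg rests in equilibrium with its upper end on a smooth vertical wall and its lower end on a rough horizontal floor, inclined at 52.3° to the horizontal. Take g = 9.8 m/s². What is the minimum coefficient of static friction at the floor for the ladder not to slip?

ΣF_y = 0: N_floor = 46.5×9.8 = 455.7 N.
Torques about the foot: N_wall · 3.5 sin 52.3° = 46.5×9.8×1.75 cos 52.3° → N_wall = 176.1 N.
ΣF_x = 0: f_floor = N_wall = 176.1 N.
μ_min = f_floor / N_floor = 176.1 / 455.7 = 0.3864.

μ_min ≈ 0.386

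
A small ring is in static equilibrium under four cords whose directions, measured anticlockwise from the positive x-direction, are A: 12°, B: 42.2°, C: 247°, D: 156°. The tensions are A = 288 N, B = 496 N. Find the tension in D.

T_D ≈ 444 N

Resolve: ΣF_x = 288 cos 12° + 496 cos 42.2° + T_C cos 247° + T_D cos 156° = 0.
        ΣF_y = 288 sin 12° + 496 sin 42.2° + T_C sin 247° + T_D sin 156° = 0.
The known terms sum to (649.1, 393.1) N, so -0.3907 T_C − 0.9135 T_D = -649.1 and -0.9205 T_C + 0.4067 T_D = -393.1.
Solving simultaneously: T_C = 623.2 N, T_D = 444 N.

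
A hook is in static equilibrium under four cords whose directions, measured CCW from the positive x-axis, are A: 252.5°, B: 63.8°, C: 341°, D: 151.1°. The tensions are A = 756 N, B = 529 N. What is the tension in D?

Resolve: ΣF_x = 756 cos 252.5° + 529 cos 63.8° + T_C cos 341° + T_D cos 151.1° = 0.
        ΣF_y = 756 sin 252.5° + 529 sin 63.8° + T_C sin 341° + T_D sin 151.1° = 0.
The known terms sum to (6.223, -246.4) N, so 0.9455 T_C − 0.8755 T_D = -6.223 and -0.3256 T_C + 0.4833 T_D = 246.4.
Solving simultaneously: T_C = 1237 N, T_D = 1343 N.

T_D ≈ 1340 N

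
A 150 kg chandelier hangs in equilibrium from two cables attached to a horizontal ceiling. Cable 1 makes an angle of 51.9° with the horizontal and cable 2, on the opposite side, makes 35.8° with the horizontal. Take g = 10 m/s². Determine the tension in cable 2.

T_2 ≈ 926 N

Weight W = 150 × 10 = 1500 N acts straight down.
Horizontal: T_1 cos 51.9° = T_2 cos 35.8°  →  T_1 = 1.314 T_2.
Vertical: T_1 sin 51.9° + T_2 sin 35.8° = 1500.
Substituting the horizontal relation into the vertical equation gives 1.619 T_2 = 1500, so T_2 = 926.3 N.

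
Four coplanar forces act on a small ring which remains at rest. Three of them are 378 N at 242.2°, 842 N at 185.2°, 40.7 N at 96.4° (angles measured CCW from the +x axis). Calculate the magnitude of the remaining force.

Sum the known components: ΣF_x = -1019 N, ΣF_y = -370.2 N.
For equilibrium the remaining force must supply (−ΣF_x, −ΣF_y) = (1019, 370.2) N.
Magnitude = √((1019)² + (370.2)²) = 1085 N; direction = atan2(370.2, 1019) = 20.0°.

F ≈ 1080 N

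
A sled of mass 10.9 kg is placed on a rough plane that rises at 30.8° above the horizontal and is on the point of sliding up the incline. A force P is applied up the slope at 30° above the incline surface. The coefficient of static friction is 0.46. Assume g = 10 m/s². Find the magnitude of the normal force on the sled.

N ≈ 48.5 N

On the verge of sliding up the incline, friction equals μN and acts down the slope.
Perpendicular: N + P sin 30° = W cos 30.8° = 93.63 N.
Along incline: P cos 30° = W sin 30.8° + μN  with W sin 30.8° = 55.81 N.
Solving the pair for P and N: P = 90.22 N, N = 48.52 N (and f = μN = 22.32 N).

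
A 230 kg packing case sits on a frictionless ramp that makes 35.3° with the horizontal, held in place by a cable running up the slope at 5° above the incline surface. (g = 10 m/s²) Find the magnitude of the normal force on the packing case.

Take axes along and perpendicular to the incline. Weight components: W sin 35.3° = 1329 N down-slope, W cos 35.3° = 1877 N into the surface.
Along incline: T cos 5° = W sin 35.3° → T = 1334 N.
Perpendicular: N = W cos 35.3° − T sin 5° = 1761 N.

N ≈ 1760 N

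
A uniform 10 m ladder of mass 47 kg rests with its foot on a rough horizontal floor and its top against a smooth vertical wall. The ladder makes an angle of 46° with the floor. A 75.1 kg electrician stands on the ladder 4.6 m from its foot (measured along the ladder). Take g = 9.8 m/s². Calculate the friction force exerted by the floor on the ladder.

f ≈ 549 N

Torques about the foot: N_wall · 10 sin 46° = 47×9.8×5 cos 46° + 75.1×9.8×4.6 cos 46° → N_wall = 549.33 N.
ΣF_x = 0: f_floor = N_wall = 549.33 N.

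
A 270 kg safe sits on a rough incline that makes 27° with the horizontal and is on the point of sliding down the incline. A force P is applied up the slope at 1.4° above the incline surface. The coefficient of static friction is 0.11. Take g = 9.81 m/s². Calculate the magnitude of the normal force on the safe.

N ≈ 2340 N

On the verge of sliding down the incline, friction equals μN and acts up the slope.
Perpendicular: N + P sin 1.4° = W cos 27° = 2360 N.
Along incline: P cos 1.4° + μN = W sin 27° with W sin 27° = 1202 N.
Solving the pair for P and N: P = 945.7 N, N = 2337 N (and f = μN = 257.1 N).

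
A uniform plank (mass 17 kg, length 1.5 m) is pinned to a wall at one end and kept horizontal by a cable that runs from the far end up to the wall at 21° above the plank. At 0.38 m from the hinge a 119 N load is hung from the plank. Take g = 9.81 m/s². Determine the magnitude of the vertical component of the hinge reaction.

Take torques about the hinge: T sin 21° · 1.5 = 17×9.81×0.75 + 119×0.38 = 170.3 N·m.
So T = 170.3 / (0.3584 × 1.5) = 316.8 N.
ΣF_y = 0: H_y = (17×9.81 + 119) − T sin 21° = 285.77 − 113.53 = 172.24 N.

|H_y| ≈ 172 N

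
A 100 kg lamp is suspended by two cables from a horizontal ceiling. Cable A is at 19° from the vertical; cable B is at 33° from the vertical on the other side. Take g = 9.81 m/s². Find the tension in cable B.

Angles from the horizontal: cable A is 90° − 19° = 71°, cable B is 90° − 33° = 57°.
Weight W = 100 × 9.81 = 981 N acts straight down.
Horizontal: T_A cos 71° = T_B cos 57°  →  T_A = 1.673 T_B.
Vertical: T_A sin 71° + T_B sin 57° = 981.
Substituting the horizontal relation into the vertical equation gives 2.42 T_B = 981, so T_B = 405.3 N.

T_B ≈ 405 N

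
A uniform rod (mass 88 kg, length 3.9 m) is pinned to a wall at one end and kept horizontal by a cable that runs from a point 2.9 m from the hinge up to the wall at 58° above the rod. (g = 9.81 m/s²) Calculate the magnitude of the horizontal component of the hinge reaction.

Take torques about the hinge: T sin 58° · 2.9 = 88×9.81×1.95 = 1683.4 N·m.
So T = 1683.4 / (0.8480 × 2.9) = 684.49 N.
ΣF_x = 0: H_x = T cos 58° = 362.73 N.

H_x ≈ 363 N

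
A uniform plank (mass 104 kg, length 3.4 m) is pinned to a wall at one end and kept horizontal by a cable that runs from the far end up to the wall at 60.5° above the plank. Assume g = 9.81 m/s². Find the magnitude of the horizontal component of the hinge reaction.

Take torques about the hinge: T sin 60.5° · 3.4 = 104×9.81×1.7 = 1734.4 N·m.
So T = 1734.4 / (0.8704 × 3.4) = 586.11 N.
ΣF_x = 0: H_x = T cos 60.5° = 288.61 N.

H_x ≈ 289 N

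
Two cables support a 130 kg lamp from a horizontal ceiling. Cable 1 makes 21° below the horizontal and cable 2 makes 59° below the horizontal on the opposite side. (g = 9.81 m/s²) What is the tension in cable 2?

Weight W = 130 × 9.81 = 1275 N acts straight down.
Horizontal: T_1 cos 21° = T_2 cos 59°  →  T_1 = 0.5517 T_2.
Vertical: T_1 sin 21° + T_2 sin 59° = 1275.
Substituting the horizontal relation into the vertical equation gives 1.055 T_2 = 1275, so T_2 = 1209 N.

T_2 ≈ 1210 N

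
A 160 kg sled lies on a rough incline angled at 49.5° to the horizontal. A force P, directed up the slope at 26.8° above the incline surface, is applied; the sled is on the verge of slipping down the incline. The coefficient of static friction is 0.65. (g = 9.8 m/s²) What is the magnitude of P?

P ≈ 885 N

On the verge of sliding down the incline, friction equals μN and acts up the slope.
Perpendicular: N + P sin 26.8° = W cos 49.5° = 1018 N.
Along incline: P cos 26.8° + μN = W sin 49.5° with W sin 49.5° = 1192 N.
Solving the pair for P and N: P = 884.7 N, N = 619.4 N (and f = μN = 402.6 N).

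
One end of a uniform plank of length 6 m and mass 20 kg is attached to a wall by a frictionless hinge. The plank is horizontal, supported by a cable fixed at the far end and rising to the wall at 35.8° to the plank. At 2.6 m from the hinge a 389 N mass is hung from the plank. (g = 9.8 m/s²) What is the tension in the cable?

T ≈ 456 N

Take torques about the hinge: T sin 35.8° · 6 = 20×9.8×3 + 389×2.6 = 1599.4 N·m.
So T = 1599.4 / (0.5850 × 6) = 455.7 N.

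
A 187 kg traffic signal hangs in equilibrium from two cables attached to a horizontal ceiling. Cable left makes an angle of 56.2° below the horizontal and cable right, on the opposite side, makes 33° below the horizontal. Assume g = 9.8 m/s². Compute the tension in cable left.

T_left ≈ 1540 N

Weight W = 187 × 9.8 = 1833 N acts straight down.
Horizontal: T_left cos 56.2° = T_right cos 33°  →  T_right = 0.6633 T_left.
Vertical: T_left sin 56.2° + T_right sin 33° = 1833.
Substituting the horizontal relation into the vertical equation gives 1.192 T_left = 1833, so T_left = 1537 N.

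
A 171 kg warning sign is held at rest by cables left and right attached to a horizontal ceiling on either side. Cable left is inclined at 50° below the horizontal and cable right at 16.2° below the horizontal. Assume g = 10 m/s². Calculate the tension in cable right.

Weight W = 171 × 10 = 1710 N acts straight down.
Horizontal: T_left cos 50° = T_right cos 16.2°  →  T_left = 1.494 T_right.
Vertical: T_left sin 50° + T_right sin 16.2° = 1710.
Substituting the horizontal relation into the vertical equation gives 1.423 T_right = 1710, so T_right = 1201 N.

T_right ≈ 1200 N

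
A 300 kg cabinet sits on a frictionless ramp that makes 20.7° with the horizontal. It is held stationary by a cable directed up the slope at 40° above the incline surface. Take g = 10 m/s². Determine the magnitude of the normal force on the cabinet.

Take axes along and perpendicular to the incline. Weight components: W sin 20.7° = 1060 N down-slope, W cos 20.7° = 2806 N into the surface.
Along incline: T cos 40° = W sin 20.7° → T = 1384 N.
Perpendicular: N = W cos 20.7° − T sin 40° = 1917 N.

N ≈ 1920 N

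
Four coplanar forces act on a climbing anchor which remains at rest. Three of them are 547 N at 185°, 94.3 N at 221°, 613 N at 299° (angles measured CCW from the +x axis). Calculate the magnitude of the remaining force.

Sum the known components: ΣF_x = -318.9 N, ΣF_y = -645.7 N.
For equilibrium the remaining force must supply (−ΣF_x, −ΣF_y) = (318.9, 645.7) N.
Magnitude = √((318.9)² + (645.7)²) = 720.1 N; direction = atan2(645.7, 318.9) = 63.7°.

F ≈ 720 N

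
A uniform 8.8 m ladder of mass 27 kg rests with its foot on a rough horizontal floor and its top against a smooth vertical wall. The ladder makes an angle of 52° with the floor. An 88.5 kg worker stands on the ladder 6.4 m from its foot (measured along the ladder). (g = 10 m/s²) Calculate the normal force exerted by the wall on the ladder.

N_wall ≈ 608 N

Torques about the foot: N_wall · 8.8 sin 52° = 27×10×4.4 cos 52° + 88.5×10×6.4 cos 52° → N_wall = 608.34 N.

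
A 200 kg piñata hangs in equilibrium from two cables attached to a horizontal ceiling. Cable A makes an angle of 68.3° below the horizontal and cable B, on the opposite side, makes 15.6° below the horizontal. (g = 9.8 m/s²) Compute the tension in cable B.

T_B ≈ 729 N

Weight W = 200 × 9.8 = 1960 N acts straight down.
Horizontal: T_A cos 68.3° = T_B cos 15.6°  →  T_A = 2.605 T_B.
Vertical: T_A sin 68.3° + T_B sin 15.6° = 1960.
Substituting the horizontal relation into the vertical equation gives 2.689 T_B = 1960, so T_B = 728.8 N.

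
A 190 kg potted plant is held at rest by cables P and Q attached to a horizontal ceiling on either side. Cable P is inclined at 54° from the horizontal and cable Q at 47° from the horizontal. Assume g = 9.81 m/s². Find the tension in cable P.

Weight W = 190 × 9.81 = 1864 N acts straight down.
Horizontal: T_P cos 54° = T_Q cos 47°  →  T_Q = 0.8619 T_P.
Vertical: T_P sin 54° + T_Q sin 47° = 1864.
Substituting the horizontal relation into the vertical equation gives 1.439 T_P = 1864, so T_P = 1295 N.

T_P ≈ 1290 N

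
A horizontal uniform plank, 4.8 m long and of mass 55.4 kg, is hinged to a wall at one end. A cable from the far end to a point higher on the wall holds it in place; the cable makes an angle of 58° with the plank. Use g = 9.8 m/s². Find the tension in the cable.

Take torques about the hinge: T sin 58° · 4.8 = 55.4×9.8×2.4 = 1303 N·m.
So T = 1303 / (0.8480 × 4.8) = 320.1 N.

T ≈ 320 N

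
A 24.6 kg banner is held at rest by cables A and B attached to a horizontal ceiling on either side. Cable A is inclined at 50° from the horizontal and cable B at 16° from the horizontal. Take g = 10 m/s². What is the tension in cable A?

Weight W = 24.6 × 10 = 246 N acts straight down.
Horizontal: T_A cos 50° = T_B cos 16°  →  T_B = 0.6687 T_A.
Vertical: T_A sin 50° + T_B sin 16° = 246.
Substituting the horizontal relation into the vertical equation gives 0.9504 T_A = 246, so T_A = 258.8 N.

T_A ≈ 259 N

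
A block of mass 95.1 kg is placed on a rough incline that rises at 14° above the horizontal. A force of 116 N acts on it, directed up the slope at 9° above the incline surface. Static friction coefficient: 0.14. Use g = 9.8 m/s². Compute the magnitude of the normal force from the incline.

Axes along / perpendicular to the incline. W sin 14° = 225.5 N down-slope; W cos 14° = 904.3 N into the surface.
Perpendicular: N = W cos 14° − P sin 9° = 904.3 − 18.15 = 886.1 N.
Along incline: P cos 9° + f = W sin 14° (friction acts up-slope) → f = 225.5 − 114.6 = 110.9 N.
|f| = 110.9 N ≤ μN = 124.1 N, so the block is indeed static.

N ≈ 886 N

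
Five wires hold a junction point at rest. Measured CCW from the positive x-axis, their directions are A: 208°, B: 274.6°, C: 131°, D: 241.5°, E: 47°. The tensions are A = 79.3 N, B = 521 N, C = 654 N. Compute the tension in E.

Resolve: ΣF_x = 79.3 cos 208° + 521 cos 274.6° + 654 cos 131° + T_D cos 241.5° + T_E cos 47° = 0.
        ΣF_y = 79.3 sin 208° + 521 sin 274.6° + 654 sin 131° + T_D sin 241.5° + T_E sin 47° = 0.
The known terms sum to (-457.3, -62.97) N, so -0.4772 T_D + 0.6820 T_E = 457.3 and -0.8788 T_D + 0.7314 T_E = 62.97.
Solving simultaneously: T_D = 1164 N, T_E = 1485 N.

T_E ≈ 1490 N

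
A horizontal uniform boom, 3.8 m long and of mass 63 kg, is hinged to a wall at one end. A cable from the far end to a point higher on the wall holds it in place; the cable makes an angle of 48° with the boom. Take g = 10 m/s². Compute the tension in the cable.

Take torques about the hinge: T sin 48° · 3.8 = 63×10×1.9 = 1197 N·m.
So T = 1197 / (0.7431 × 3.8) = 423.87 N.

T ≈ 424 N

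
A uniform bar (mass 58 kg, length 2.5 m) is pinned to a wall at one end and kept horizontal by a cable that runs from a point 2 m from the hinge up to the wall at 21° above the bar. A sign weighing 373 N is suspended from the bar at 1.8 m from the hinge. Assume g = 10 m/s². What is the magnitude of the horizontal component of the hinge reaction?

H_x ≈ 1820 N

Take torques about the hinge: T sin 21° · 2 = 58×10×1.25 + 373×1.8 = 1396.4 N·m.
So T = 1396.4 / (0.3584 × 2) = 1948.3 N.
ΣF_x = 0: H_x = T cos 21° = 1818.9 N.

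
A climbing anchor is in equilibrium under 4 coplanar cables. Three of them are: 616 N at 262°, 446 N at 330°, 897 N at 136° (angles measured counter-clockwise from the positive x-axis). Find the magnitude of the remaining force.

F ≈ 404 N

Sum the known components: ΣF_x = -344.7 N, ΣF_y = -209.9 N.
For equilibrium the remaining force must supply (−ΣF_x, −ΣF_y) = (344.7, 209.9) N.
Magnitude = √((344.7)² + (209.9)²) = 403.6 N; direction = atan2(209.9, 344.7) = 31.3°.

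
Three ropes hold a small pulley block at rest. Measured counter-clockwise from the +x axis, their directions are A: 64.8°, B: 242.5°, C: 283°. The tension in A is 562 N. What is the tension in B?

T_B ≈ 535 N

Resolve: ΣF_x = 562 cos 64.8° + T_B cos 242.5° + T_C cos 283° = 0.
        ΣF_y = 562 sin 64.8° + T_B sin 242.5° + T_C sin 283° = 0.
The known terms sum to (239.3, 508.5) N, so -0.4617 T_B + 0.2250 T_C = -239.3 and -0.8870 T_B − 0.9744 T_C = -508.5.
Solving simultaneously: T_B = 535.1 N, T_C = 34.73 N.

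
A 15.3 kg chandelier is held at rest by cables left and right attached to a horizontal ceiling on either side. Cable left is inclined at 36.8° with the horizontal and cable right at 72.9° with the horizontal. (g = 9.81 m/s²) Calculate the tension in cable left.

Weight W = 15.3 × 9.81 = 150.1 N acts straight down.
Horizontal: T_left cos 36.8° = T_right cos 72.9°  →  T_right = 2.723 T_left.
Vertical: T_left sin 36.8° + T_right sin 72.9° = 150.1.
Substituting the horizontal relation into the vertical equation gives 3.202 T_left = 150.1, so T_left = 46.88 N.

T_left ≈ 46.9 N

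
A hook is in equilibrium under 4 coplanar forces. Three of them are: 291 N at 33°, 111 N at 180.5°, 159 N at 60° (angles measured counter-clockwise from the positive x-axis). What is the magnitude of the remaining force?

F ≈ 364 N

Sum the known components: ΣF_x = 212.6 N, ΣF_y = 295.2 N.
For equilibrium the remaining force must supply (−ΣF_x, −ΣF_y) = (-212.6, -295.2) N.
Magnitude = √((-212.6)² + (-295.2)²) = 363.8 N; direction = atan2(-295.2, -212.6) = 234.2°.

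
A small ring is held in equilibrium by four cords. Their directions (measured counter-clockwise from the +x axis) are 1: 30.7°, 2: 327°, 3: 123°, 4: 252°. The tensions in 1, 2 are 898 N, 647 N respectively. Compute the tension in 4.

Resolve: ΣF_x = 898 cos 30.7° + 647 cos 327° + T_3 cos 123° + T_4 cos 252° = 0.
        ΣF_y = 898 sin 30.7° + 647 sin 327° + T_3 sin 123° + T_4 sin 252° = 0.
The known terms sum to (1315, 106.1) N, so -0.5446 T_3 − 0.3090 T_4 = -1315 and 0.8387 T_3 − 0.9511 T_4 = -106.1.
Solving simultaneously: T_3 = 1567 N, T_4 = 1493 N.

T_4 ≈ 1490 N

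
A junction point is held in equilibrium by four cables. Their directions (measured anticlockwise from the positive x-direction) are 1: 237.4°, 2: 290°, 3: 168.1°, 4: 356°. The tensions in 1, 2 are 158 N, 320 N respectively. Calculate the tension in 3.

Resolve: ΣF_x = 158 cos 237.4° + 320 cos 290° + T_3 cos 168.1° + T_4 cos 356° = 0.
        ΣF_y = 158 sin 237.4° + 320 sin 290° + T_3 sin 168.1° + T_4 sin 356° = 0.
The known terms sum to (24.32, -433.8) N, so -0.9785 T_3 + 0.9976 T_4 = -24.32 and 0.2062 T_3 − 0.0698 T_4 = 433.8.
Solving simultaneously: T_3 = 3136 N, T_4 = 3052 N.

T_3 ≈ 3140 N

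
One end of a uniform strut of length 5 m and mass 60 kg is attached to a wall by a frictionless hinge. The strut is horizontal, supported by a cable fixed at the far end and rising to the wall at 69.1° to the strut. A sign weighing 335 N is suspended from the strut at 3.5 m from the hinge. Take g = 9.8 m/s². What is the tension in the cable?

T ≈ 566 N

Take torques about the hinge: T sin 69.1° · 5 = 60×9.8×2.5 + 335×3.5 = 2642.5 N·m.
So T = 2642.5 / (0.9342 × 5) = 565.72 N.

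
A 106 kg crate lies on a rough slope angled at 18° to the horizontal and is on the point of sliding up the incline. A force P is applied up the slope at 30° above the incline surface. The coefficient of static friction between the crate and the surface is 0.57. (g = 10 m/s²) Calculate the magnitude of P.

On the verge of sliding up the incline, friction equals μN and acts down the slope.
Perpendicular: N + P sin 30° = W cos 18° = 1008 N.
Along incline: P cos 30° = W sin 18° + μN  with W sin 18° = 327.6 N.
Solving the pair for P and N: P = 783.8 N, N = 616.2 N (and f = μN = 351.2 N).

P ≈ 784 N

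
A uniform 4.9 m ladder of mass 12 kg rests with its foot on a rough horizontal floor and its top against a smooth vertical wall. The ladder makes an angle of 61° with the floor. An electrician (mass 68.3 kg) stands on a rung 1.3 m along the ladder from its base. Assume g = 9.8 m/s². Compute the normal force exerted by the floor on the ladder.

ΣF_y = 0: N_floor = 12×9.8 + 68.3×9.8 = 786.94 N.

N_floor ≈ 787 N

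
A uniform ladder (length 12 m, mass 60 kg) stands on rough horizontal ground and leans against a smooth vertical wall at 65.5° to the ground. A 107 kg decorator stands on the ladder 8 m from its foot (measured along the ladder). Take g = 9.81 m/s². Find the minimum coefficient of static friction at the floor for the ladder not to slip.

ΣF_y = 0: N_floor = 60×9.81 + 107×9.81 = 1638.3 N.
Torques about the foot: N_wall · 12 sin 65.5° = 60×9.81×6 cos 65.5° + 107×9.81×8 cos 65.5° → N_wall = 453.03 N.
ΣF_x = 0: f_floor = N_wall = 453.03 N.
μ_min = f_floor / N_floor = 453.03 / 1638.3 = 0.2765.

μ_min ≈ 0.277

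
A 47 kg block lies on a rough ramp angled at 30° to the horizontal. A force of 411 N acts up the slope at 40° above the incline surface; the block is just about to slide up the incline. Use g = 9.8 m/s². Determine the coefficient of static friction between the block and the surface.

μ ≈ 0.628

On the verge of sliding up the incline, friction is at its maximum μN and acts down the slope.
Perpendicular to incline: N = W cos 30° − P sin 40° = 398.9 − 264.2 = 134.7 N.
Along incline: P cos 40° − μN = W sin 30° → μ = −(W sin 30° − P cos 40°) / N = 0.6276.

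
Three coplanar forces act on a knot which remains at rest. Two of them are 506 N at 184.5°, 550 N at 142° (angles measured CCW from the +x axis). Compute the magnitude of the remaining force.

F ≈ 984 N

Sum the known components: ΣF_x = -937.8 N, ΣF_y = 298.9 N.
For equilibrium the remaining force must supply (−ΣF_x, −ΣF_y) = (937.8, -298.9) N.
Magnitude = √((937.8)² + (-298.9)²) = 984.3 N; direction = atan2(-298.9, 937.8) = 342.3°.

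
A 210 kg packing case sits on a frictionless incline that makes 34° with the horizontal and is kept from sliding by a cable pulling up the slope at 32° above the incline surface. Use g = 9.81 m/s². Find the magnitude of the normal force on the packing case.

N ≈ 988 N

Take axes along and perpendicular to the incline. Weight components: W sin 34° = 1152 N down-slope, W cos 34° = 1708 N into the surface.
Along incline: T cos 32° = W sin 34° → T = 1358 N.
Perpendicular: N = W cos 34° − T sin 32° = 988.1 N.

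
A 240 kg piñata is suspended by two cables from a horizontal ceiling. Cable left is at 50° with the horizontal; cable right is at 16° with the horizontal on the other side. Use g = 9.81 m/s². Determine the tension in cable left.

Weight W = 240 × 9.81 = 2354 N acts straight down.
Horizontal: T_left cos 50° = T_right cos 16°  →  T_right = 0.6687 T_left.
Vertical: T_left sin 50° + T_right sin 16° = 2354.
Substituting the horizontal relation into the vertical equation gives 0.9504 T_left = 2354, so T_left = 2477 N.

T_left ≈ 2480 N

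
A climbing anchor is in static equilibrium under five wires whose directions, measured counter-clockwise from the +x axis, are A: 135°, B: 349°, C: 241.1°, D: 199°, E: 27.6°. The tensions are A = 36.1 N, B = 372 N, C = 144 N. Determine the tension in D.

T_D ≈ 1850 N

Resolve: ΣF_x = 36.1 cos 135° + 372 cos 349° + 144 cos 241.1° + T_D cos 199° + T_E cos 27.6° = 0.
        ΣF_y = 36.1 sin 135° + 372 sin 349° + 144 sin 241.1° + T_D sin 199° + T_E sin 27.6° = 0.
The known terms sum to (270, -171.5) N, so -0.9455 T_D + 0.8862 T_E = -270 and -0.3256 T_D + 0.4633 T_E = 171.5.
Solving simultaneously: T_D = 1853 N, T_E = 1672 N.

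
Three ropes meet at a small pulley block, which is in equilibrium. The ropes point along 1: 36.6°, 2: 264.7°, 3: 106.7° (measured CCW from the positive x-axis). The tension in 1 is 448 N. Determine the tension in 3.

Resolve: ΣF_x = 448 cos 36.6° + T_2 cos 264.7° + T_3 cos 106.7° = 0.
        ΣF_y = 448 sin 36.6° + T_2 sin 264.7° + T_3 sin 106.7° = 0.
The known terms sum to (359.7, 267.1) N, so -0.0924 T_2 − 0.2874 T_3 = -359.7 and -0.9957 T_2 + 0.9578 T_3 = -267.1.
Solving simultaneously: T_2 = 1125 N, T_3 = 890.1 N.

T_3 ≈ 890 N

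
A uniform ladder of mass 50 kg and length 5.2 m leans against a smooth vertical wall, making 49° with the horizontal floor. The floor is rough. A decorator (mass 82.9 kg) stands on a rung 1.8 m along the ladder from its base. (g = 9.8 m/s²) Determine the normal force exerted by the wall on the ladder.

N_wall ≈ 457 N

Torques about the foot: N_wall · 5.2 sin 49° = 50×9.8×2.6 cos 49° + 82.9×9.8×1.8 cos 49° → N_wall = 457.44 N.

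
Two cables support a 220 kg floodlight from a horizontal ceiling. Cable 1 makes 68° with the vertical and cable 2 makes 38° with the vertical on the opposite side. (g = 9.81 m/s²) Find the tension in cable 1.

T_1 ≈ 1380 N

Angles from the horizontal: cable 1 is 90° − 68° = 22°, cable 2 is 90° − 38° = 52°.
Weight W = 220 × 9.81 = 2158 N acts straight down.
Horizontal: T_1 cos 22° = T_2 cos 52°  →  T_2 = 1.506 T_1.
Vertical: T_1 sin 22° + T_2 sin 52° = 2158.
Substituting the horizontal relation into the vertical equation gives 1.561 T_1 = 2158, so T_1 = 1382 N.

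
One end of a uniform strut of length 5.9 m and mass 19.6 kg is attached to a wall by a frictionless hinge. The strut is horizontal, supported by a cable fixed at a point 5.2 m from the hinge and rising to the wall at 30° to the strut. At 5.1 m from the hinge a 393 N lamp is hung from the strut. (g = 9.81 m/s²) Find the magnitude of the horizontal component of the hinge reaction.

Take torques about the hinge: T sin 30° · 5.2 = 19.6×9.81×2.95 + 393×5.1 = 2571.5 N·m.
So T = 2571.5 / (0.5000 × 5.2) = 989.04 N.
ΣF_x = 0: H_x = T cos 30° = 856.54 N.

H_x ≈ 857 N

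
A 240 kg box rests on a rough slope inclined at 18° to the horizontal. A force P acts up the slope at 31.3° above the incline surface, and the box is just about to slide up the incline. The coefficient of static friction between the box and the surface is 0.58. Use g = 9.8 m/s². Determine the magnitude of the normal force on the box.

On the verge of sliding up the incline, friction equals μN and acts down the slope.
Perpendicular: N + P sin 31.3° = W cos 18° = 2237 N.
Along incline: P cos 31.3° = W sin 18° + μN  with W sin 18° = 726.8 N.
Solving the pair for P and N: P = 1751 N, N = 1327 N (and f = μN = 769.7 N).

N ≈ 1330 N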